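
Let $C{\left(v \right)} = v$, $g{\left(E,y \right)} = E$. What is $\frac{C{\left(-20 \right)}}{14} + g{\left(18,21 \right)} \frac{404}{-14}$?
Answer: $- \frac{3646}{7} \approx -520.86$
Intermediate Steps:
$\frac{C{\left(-20 \right)}}{14} + g{\left(18,21 \right)} \frac{404}{-14} = - \frac{20}{14} + 18 \frac{404}{-14} = \left(-20\right) \frac{1}{14} + 18 \cdot 404 \left(- \frac{1}{14}\right) = - \frac{10}{7} + 18 \left(- \frac{202}{7}\right) = - \frac{10}{7} - \frac{3636}{7} = - \frac{3646}{7}$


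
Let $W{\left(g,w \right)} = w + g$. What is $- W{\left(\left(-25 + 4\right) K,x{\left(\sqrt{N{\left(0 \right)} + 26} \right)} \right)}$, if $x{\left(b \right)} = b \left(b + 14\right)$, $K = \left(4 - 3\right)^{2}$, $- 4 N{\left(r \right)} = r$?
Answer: $-5 - 14 \sqrt{26} \approx -76.386$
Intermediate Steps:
$N{\left(r \right)} = - \frac{r}{4}$
$K = 1$ ($K = 1^{2} = 1$)
$x{\left(b \right)} = b \left(14 + b\right)$
$W{\left(g,w \right)} = g + w$
$- W{\left(\left(-25 + 4\right) K,x{\left(\sqrt{N{\left(0 \right)} + 26} \right)} \right)} = - (\left(-25 + 4\right) 1 + \sqrt{\left(- \frac{1}{4}\right) 0 + 26} \left(14 + \sqrt{\left(- \frac{1}{4}\right) 0 + 26}\right)) = - (\left(-21\right) 1 + \sqrt{0 + 26} \left(14 + \sqrt{0 + 26}\right)) = - (-21 + \sqrt{26} \left(14 + \sqrt{26}\right)) = 21 - \sqrt{26} \left(14 + \sqrt{26}\right)$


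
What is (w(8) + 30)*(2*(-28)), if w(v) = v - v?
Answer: -1680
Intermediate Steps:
w(v) = 0
(w(8) + 30)*(2*(-28)) = (0 + 30)*(2*(-28)) = 30*(-56) = -1680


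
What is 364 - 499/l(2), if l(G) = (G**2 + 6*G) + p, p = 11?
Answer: 9329/27 ≈ 345.52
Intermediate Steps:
l(G) = 11 + G**2 + 6*G (l(G) = (G**2 + 6*G) + 11 = 11 + G**2 + 6*G)
364 - 499/l(2) = 364 - 499/(11 + 2**2 + 6*2) = 364 - 499/(11 + 4 + 12) = 364 - 499/27 = 9329/27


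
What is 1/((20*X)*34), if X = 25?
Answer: 1/17000 ≈ 5.8823e-5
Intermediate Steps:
1/((20*X)*34) = 1/((20*25)*34) = 1/(500*34) = 1/17000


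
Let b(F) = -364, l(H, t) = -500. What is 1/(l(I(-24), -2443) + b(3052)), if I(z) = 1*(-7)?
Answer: -1/864 ≈ -0.0011574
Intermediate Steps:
I(z) = -7
1/(l(I(-24), -2443) + b(3052)) = 1/(-500 - 364) = 1/(-864) = -1/864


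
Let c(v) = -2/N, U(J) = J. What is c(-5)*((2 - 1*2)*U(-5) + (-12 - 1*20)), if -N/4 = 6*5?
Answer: -8/15 ≈ -0.53333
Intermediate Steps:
N = -120 (N = -24*5 = -4*30 = -120)
c(v) = 1/60 (c(v) = -2/(-120) = -2*(-1/120) = 1/60)
c(-5)*((2 - 1*2)*U(-5) + (-12 - 1*20)) = ((2 - 1*2)*(-5) + (-12 - 1*20))/60 = ((2 - 2)*(-5) + (-12 - 20))/60 = (0*(-5) - 32)/60 = (0 - 32)/60 = (1/60)*(-32) = -8/15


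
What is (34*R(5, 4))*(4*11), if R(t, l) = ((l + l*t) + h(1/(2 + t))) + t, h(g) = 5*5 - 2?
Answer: 77792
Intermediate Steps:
h(g) = 23 (h(g) = 25 - 2 = 23)
R(t, l) = 23 + l + t + l*t (R(t, l) = ((l + l*t) + 23) + t = (23 + l + l*t) + t = 23 + l + t + l*t)
(34*R(5, 4))*(4*11) = (34*(23 + 4 + 5 + 4*5))*(4*11) = (34*(23 + 4 + 5 + 20))*44 = (34*52)*44 = 1768*44 = 77792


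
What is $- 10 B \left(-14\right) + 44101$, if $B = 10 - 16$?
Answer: $43261$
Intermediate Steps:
$B = -6$
$- 10 B \left(-14\right) + 44101 = \left(-10\right) \left(-6\right) \left(-14\right) + 44101 = 60 \left(-14\right) + 44101 = -840 + 44101 = 43261$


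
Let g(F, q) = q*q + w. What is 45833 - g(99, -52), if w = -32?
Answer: 43161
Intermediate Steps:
g(F, q) = -32 + q² (g(F, q) = q*q - 32 = q² - 32 = -32 + q²)
45833 - g(99, -52) = 45833 - (-32 + (-52)²) = 45833 - (-32 + 2704) = 45833 - 1*2672 = 45833 - 2672 = 43161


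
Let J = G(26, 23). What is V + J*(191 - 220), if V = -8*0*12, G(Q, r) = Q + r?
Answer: -1421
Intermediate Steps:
J = 49 (J = 26 + 23 = 49)
V = 0 (V = 0*12 = 0)
V + J*(191 - 220) = 0 + 49*(191 - 220) = 0 + 49*(-29) = 0 - 1421 = -1421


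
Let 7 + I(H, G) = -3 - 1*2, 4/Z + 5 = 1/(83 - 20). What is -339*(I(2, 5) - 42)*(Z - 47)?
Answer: -137386530/157 ≈ -8.7507e+5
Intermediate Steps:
Z = -126/157 (Z = 4/(-5 + 1/(83 - 20)) = 4/(-5 + 1/63) = 4/(-314/63) = 4*(-63/314) = -126/157 ≈ -0.80255)
I(H, G) = -12 (I(H, G) = -7 + (-3 - 1*2) = -7 + (-3 - 2) = -7 - 5 = -12)
-339*(I(2, 5) - 42)*(Z - 47) = -339*(-12 - 42)*(-126/157 - 47) = -(-18306)*(-7505)/157 = -339*405270/157 = -137386530/157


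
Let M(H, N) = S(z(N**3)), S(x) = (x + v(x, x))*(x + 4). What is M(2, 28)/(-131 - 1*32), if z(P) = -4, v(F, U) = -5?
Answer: 0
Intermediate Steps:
S(x) = (-5 + x)*(4 + x) (S(x) = (x - 5)*(x + 4) = (-5 + x)*(4 + x))
M(H, N) = 0 (M(H, N) = -20 + (-4)**2 - 1*(-4) = -20 + 16 + 4 = 0)
M(2, 28)/(-131 - 1*32) = 0/(-131 - 1*32) = 0/(-131 - 32) = 0/(-163) = 0*(-1/163) = 0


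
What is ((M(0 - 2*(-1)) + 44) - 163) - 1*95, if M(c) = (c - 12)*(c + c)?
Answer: -254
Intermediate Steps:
M(c) = 2*c*(-12 + c) (M(c) = (-12 + c)*(2*c) = 2*c*(-12 + c))
((M(0 - 2*(-1)) + 44) - 163) - 1*95 = ((2*(0 - 2*(-1))*(-12 + (0 - 2*(-1))) + 44) - 163) - 1*95 = ((2*(0 + 2)*(-12 + (0 + 2)) + 44) - 163) - 95 = ((2*2*(-12 + 2) + 44) - 163) - 95 = ((2*2*(-10) + 44) - 163) - 95 = ((-40 + 44) - 163) - 95 = (4 - 163) - 95 = -159 - 95 = -254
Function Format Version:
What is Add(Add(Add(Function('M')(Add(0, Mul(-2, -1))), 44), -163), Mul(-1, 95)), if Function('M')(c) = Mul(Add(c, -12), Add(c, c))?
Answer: -254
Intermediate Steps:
Function('M')(c) = Mul(2, c, Add(-12, c)) (Function('M')(c) = Mul(Add(-12, c), Mul(2, c)) = Mul(2, c, Add(-12, c)))
Add(Add(Add(Function('M')(Add(0, Mul(-2, -1))), 44), -163), Mul(-1, 95)) = Add(Add(Add(Mul(2, Add(0, Mul(-2, -1)), Add(-12, Add(0, Mul(-2, -1)))), 44), -163), Mul(-1, 95)) = Add(Add(Add(Mul(2, Add(0, 2), Add(-12, Add(0, 2))), 44), -163), -95) = Add(Add(Add(Mul(2, 2, Add(-12, 2)), 44), -163), -95) = Add(Add(Add(Mul(2, 2, -10), 44), -163), -95) = Add(Add(Add(-40, 44), -163), -95) = Add(Add(4, -163), -95) = Add(-159, -95) = -254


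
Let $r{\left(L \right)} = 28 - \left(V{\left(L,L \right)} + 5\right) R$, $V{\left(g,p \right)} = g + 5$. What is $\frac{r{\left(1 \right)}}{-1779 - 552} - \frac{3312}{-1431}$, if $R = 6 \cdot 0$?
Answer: $\frac{40636}{17649} \approx 2.3025$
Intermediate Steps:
$R = 0$
$V{\left(g,p \right)} = 5 + g$
$r{\left(L \right)} = 28$ ($r{\left(L \right)} = 28 - \left(\left(5 + L\right) + 5\right) 0 = 28 - \left(10 + L\right) 0 = 28 - 0 = 28 + 0 = 28$)
$\frac{r{\left(1 \right)}}{-1779 - 552} - \frac{3312}{-1431} = \frac{28}{-1779 - 552} - \frac{3312}{-1431} = \frac{28}{-2331} - - \frac{368}{159} = 28 \left(- \frac{1}{2331}\right) + \frac{368}{159} = - \frac{4}{333} + \frac{368}{159} = \frac{40636}{17649}$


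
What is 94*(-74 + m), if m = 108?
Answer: 3196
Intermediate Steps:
94*(-74 + m) = 94*(-74 + 108) = 94*34 = 3196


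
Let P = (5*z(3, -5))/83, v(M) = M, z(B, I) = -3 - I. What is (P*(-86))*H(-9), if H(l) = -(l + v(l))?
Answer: -15480/83 ≈ -186.51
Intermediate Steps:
P = 10/83 (P = (5*(-3 - 1*(-5)))/83 = (5*(-3 + 5))*(1/83) = (5*2)*(1/83) = 10*(1/83) = 10/83 ≈ 0.12048)
H(l) = -2*l (H(l) = -(l + l) = -2*l)
(P*(-86))*H(-9) = ((10/83)*(-86))*(-2*(-9)) = -860/83*18 = -15480/83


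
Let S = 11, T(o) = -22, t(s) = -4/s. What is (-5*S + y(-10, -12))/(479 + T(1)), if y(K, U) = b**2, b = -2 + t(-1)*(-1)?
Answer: -19/457 ≈ -0.041575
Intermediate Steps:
b = -6 (b = -2 - 4/(-1)*(-1) = -2 - 4*(-1)*(-1) = -2 + 4*(-1) = -2 - 4 = -6)
y(K, U) = 36 (y(K, U) = (-6)**2 = 36)
(-5*S + y(-10, -12))/(479 + T(1)) = (-5*11 + 36)/(479 - 22) = (-55 + 36)/457 = -19*1/457 = -19/457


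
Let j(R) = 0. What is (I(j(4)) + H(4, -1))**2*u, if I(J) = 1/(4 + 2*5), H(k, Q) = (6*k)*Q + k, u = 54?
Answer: 2101707/98 ≈ 21446.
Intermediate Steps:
H(k, Q) = k + 6*Q*k (H(k, Q) = 6*Q*k + k = k + 6*Q*k)
I(J) = 1/14 (I(J) = 1/(4 + 10) = 1/14)
(I(j(4)) + H(4, -1))**2*u = (1/14 + 4*(1 + 6*(-1)))**2*54 = (1/14 + 4*(1 - 6))**2*54 = (1/14 + 4*(-5))**2*54 = (1/14 - 20)**2*54 = (-279/14)**2*54 = (77841/196)*54 = 2101707/98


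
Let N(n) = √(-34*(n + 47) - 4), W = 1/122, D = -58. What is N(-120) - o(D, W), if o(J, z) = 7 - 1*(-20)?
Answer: -27 + √2478 ≈ 22.780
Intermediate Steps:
W = 1/122 ≈ 0.0081967
o(J, z) = 27 (o(J, z) = 7 + 20 = 27)
N(n) = √(-1602 - 34*n) (N(n) = √(-34*(47 + n) - 4) = √((-1598 - 34*n) - 4) = √(-1602 - 34*n))
N(-120) - o(D, W) = √(-1602 - 34*(-120)) - 1*27 = √(-1602 + 4080) - 27 = √2478 - 27 = -27 + √2478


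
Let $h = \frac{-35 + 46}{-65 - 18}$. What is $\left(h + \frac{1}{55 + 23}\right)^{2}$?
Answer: $\frac{600625}{41912676} \approx 0.01433$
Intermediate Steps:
$h = - \frac{11}{83}$ ($h = \frac{11}{-83} = 11 \left(- \frac{1}{83}\right) = - \frac{11}{83} \approx -0.13253$)
$\left(h + \frac{1}{55 + 23}\right)^{2} = \left(- \frac{11}{83} + \frac{1}{55 + 23}\right)^{2} = \left(- \frac{11}{83} + \frac{1}{78}\right)^{2} = \left(- \frac{775}{6474}\right)^{2} = \frac{600625}{41912676}$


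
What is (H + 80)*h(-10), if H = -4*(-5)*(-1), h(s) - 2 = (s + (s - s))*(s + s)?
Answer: 12120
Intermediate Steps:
h(s) = 2 + 2*s² (h(s) = 2 + (s + (s - s))*(s + s) = 2 + (s + 0)*(2*s) = 2 + s*(2*s) = 2 + 2*s²)
H = -20 (H = 20*(-1) = -20)
(H + 80)*h(-10) = (-20 + 80)*(2 + 2*(-10)²) = 60*(2 + 2*100) = 60*(2 + 200) = 60*202 = 12120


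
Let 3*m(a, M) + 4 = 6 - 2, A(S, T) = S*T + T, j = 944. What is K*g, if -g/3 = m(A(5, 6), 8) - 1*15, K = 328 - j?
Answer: -27720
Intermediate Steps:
A(S, T) = T + S*T
m(a, M) = 0 (m(a, M) = -4/3 + (6 - 2)/3 = -4/3 + (⅓)*4 = -4/3 + 4/3 = 0)
K = -616 (K = 328 - 1*944 = 328 - 944 = -616)
g = 45 (g = -3*(0 - 1*15) = -3*(0 - 15) = -3*(-15) = 45)
K*g = -616*45 = -27720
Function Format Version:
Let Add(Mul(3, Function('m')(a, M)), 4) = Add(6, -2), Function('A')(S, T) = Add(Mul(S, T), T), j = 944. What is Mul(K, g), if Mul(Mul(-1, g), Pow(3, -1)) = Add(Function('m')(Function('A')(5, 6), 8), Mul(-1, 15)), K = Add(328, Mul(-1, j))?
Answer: -27720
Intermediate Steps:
Function('A')(S, T) = Add(T, Mul(S, T))
Function('m')(a, M) = 0 (Function('m')(a, M) = Add(Rational(-4, 3), Mul(Rational(1, 3), Add(6, -2))) = Add(Rational(-4, 3), Mul(Rational(1, 3), 4)) = Add(Rational(-4, 3), Rational(4, 3)) = 0)
K = -616 (K = Add(328, Mul(-1, 944)) = Add(328, -944) = -616)
g = 45 (g = Mul(-3, Add(0, Mul(-1, 15))) = Mul(-3, Add(0, -15)) = Mul(-3, -15) = 45)
Mul(K, g) = Mul(-616, 45) = -27720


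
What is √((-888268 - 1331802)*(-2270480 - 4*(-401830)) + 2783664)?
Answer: 8*√23004131326 ≈ 1.2134e+6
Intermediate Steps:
√((-888268 - 1331802)*(-2270480 - 4*(-401830)) + 2783664) = √(-2220070*(-2270480 + 1607320) + 2783664) = √(-2220070*(-663160) + 2783664) = √(1472261621200 + 2783664) = √1472264404864 = 8*√23004131326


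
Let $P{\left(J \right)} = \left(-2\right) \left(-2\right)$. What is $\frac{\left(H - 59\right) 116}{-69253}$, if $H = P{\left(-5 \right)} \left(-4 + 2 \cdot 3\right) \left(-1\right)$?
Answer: $\frac{7772}{69253} \approx 0.11223$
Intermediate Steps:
$P{\left(J \right)} = 4$
$H = -8$ ($H = 4 \left(-4 + 2 \cdot 3\right) \left(-1\right) = 4 \left(-4 + 6\right) \left(-1\right) = 4 \cdot 2 \left(-1\right) = 8 \left(-1\right) = -8$)
$\frac{\left(H - 59\right) 116}{-69253} = \frac{\left(-8 - 59\right) 116}{-69253} = \left(-67\right) 116 \left(- \frac{1}{69253}\right) = \left(-7772\right) \left(- \frac{1}{69253}\right) = \frac{7772}{69253}$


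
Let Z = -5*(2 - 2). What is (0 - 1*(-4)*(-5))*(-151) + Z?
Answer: 3020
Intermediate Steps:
Z = 0 (Z = -5*0 = 0)
(0 - 1*(-4)*(-5))*(-151) + Z = (0 - 1*(-4)*(-5))*(-151) + 0 = (0 + 4*(-5))*(-151) + 0 = (0 - 20)*(-151) + 0 = -20*(-151) + 0 = 3020 + 0 = 3020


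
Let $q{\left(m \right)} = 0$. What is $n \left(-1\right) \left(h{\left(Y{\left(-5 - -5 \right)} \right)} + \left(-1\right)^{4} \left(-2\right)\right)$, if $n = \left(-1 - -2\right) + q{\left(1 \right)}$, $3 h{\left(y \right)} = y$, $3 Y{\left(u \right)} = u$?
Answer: $2$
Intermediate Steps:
$Y{\left(u \right)} = \frac{u}{3}$
$h{\left(y \right)} = \frac{y}{3}$
$n = 1$ ($n = \left(-1 - -2\right) + 0 = \left(-1 + 2\right) + 0 = 1 + 0 = 1$)
$n \left(-1\right) \left(h{\left(Y{\left(-5 - -5 \right)} \right)} + \left(-1\right)^{4} \left(-2\right)\right) = 1 \left(-1\right) \left(\frac{\frac{1}{3} \left(-5 - -5\right)}{3} + \left(-1\right)^{4} \left(-2\right)\right) = - (\frac{\frac{1}{3} \left(-5 + 5\right)}{3} + 1 \left(-2\right)) = - (\frac{\frac{1}{3} \cdot 0}{3} - 2) = - (\frac{1}{3} \cdot 0 - 2) = - (0 - 2) = \left(-1\right) \left(-2\right) = 2$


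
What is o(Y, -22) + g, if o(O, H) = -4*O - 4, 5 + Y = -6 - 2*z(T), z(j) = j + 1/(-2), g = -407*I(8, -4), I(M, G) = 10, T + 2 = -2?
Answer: -4066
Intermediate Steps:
T = -4 (T = -2 - 2 = -4)
g = -4070 (g = -407*10 = -4070)
z(j) = -1/2 + j (z(j) = j - 1/2 = -1/2 + j)
Y = -2 (Y = -5 + (-6 - 2*(-1/2 - 4)) = -5 + (-6 - 2*(-9/2)) = -5 + (-6 + 9) = -5 + 3 = -2)
o(O, H) = -4 - 4*O
o(Y, -22) + g = (-4 - 4*(-2)) - 4070 = (-4 + 8) - 4070 = 4 - 4070 = -4066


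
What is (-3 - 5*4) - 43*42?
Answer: -1829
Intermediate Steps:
(-3 - 5*4) - 43*42 = (-3 - 20) - 1806 = -23 - 1806 = -1829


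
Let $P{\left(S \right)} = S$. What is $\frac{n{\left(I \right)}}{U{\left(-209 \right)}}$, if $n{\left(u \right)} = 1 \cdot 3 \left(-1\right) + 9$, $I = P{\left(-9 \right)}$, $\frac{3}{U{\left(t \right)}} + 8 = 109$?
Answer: $202$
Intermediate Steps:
$U{\left(t \right)} = \frac{3}{101}$ ($U{\left(t \right)} = \frac{3}{-8 + 109} = \frac{3}{101}$)
$I = -9$
$n{\left(u \right)} = 6$ ($n{\left(u \right)} = 3 \left(-1\right) + 9 = -3 + 9 = 6$)
$\frac{n{\left(I \right)}}{U{\left(-209 \right)}} = \frac{6}{\frac{3}{101}} = 6 \cdot \frac{101}{3} = 202$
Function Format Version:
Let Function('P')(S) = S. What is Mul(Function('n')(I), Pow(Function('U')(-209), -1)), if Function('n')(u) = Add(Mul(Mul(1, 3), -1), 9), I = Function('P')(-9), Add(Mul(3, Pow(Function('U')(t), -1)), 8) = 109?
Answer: 202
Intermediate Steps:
Function('U')(t) = Rational(3, 101) (Function('U')(t) = Mul(3, Pow(Add(-8, 109), -1)) = Mul(3, Pow(101, -1)) = Mul(3, Rational(1, 101)) = Rational(3, 101))
I = -9
Function('n')(u) = 6 (Function('n')(u) = Add(Mul(3, -1), 9) = Add(-3, 9) = 6)
Mul(Function('n')(I), Pow(Function('U')(-209), -1)) = Mul(6, Pow(Rational(3, 101), -1)) = Mul(6, Rational(101, 3)) = 202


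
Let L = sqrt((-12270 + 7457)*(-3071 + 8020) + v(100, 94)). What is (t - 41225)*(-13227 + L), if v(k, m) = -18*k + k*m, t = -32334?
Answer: 972964893 - 73559*I*sqrt(23811937) ≈ 9.7296e+8 - 3.5895e+8*I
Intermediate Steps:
L = I*sqrt(23811937) (L = sqrt((-12270 + 7457)*(-3071 + 8020) + 100*(-18 + 94)) = sqrt(-4813*4949 + 100*76) = sqrt(-23819537 + 7600) = sqrt(-23811937) = I*sqrt(23811937) ≈ 4879.8*I)
(t - 41225)*(-13227 + L) = (-32334 - 41225)*(-13227 + I*sqrt(23811937)) = -73559*(-13227 + I*sqrt(23811937)) = 972964893 - 73559*I*sqrt(23811937)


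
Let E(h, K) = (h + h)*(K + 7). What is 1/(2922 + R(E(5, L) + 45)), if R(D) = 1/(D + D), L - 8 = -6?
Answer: 270/788941 ≈ 0.00034223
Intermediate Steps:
L = 2 (L = 8 - 6 = 2)
E(h, K) = 2*h*(7 + K) (E(h, K) = (2*h)*(7 + K) = 2*h*(7 + K))
R(D) = 1/(2*D)
1/(2922 + R(E(5, L) + 45)) = 1/(2922 + 1/(2*(2*5*(7 + 2) + 45))) = 1/(2922 + 1/(2*(2*5*9 + 45))) = 1/(2922 + 1/(2*(90 + 45))) = 1/(2922 + (½)/135) = 1/(2922 + (½)*(1/135)) = 1/(2922 + 1/270) = 1/(788941/270) = 270/788941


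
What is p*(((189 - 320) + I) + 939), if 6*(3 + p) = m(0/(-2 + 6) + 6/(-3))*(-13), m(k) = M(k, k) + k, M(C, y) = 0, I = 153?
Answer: 3844/3 ≈ 1281.3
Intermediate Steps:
m(k) = k (m(k) = 0 + k = k)
p = 4/3 (p = -3 + ((0/(-2 + 6) + 6/(-3))*(-13))/6 = -3 + ((0/4 + 6*(-⅓))*(-13))/6 = -3 + ((0*(¼) - 2)*(-13))/6 = -3 + ((0 - 2)*(-13))/6 = -3 + (-2*(-13))/6 = -3 + (⅙)*26 = -3 + 13/3 = 4/3 ≈ 1.3333)
p*(((189 - 320) + I) + 939) = 4*(((189 - 320) + 153) + 939)/3 = 4*((-131 + 153) + 939)/3 = 4*(22 + 939)/3 = (4/3)*961 = 3844/3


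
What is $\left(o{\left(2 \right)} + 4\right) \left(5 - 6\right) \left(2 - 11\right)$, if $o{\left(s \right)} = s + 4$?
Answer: $90$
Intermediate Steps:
$o{\left(s \right)} = 4 + s$
$\left(o{\left(2 \right)} + 4\right) \left(5 - 6\right) \left(2 - 11\right) = \left(\left(4 + 2\right) + 4\right) \left(5 - 6\right) \left(2 - 11\right) = \left(6 + 4\right) \left(-1\right) \left(-9\right) = 10 \left(-1\right) \left(-9\right) = \left(-10\right) \left(-9\right) = 90$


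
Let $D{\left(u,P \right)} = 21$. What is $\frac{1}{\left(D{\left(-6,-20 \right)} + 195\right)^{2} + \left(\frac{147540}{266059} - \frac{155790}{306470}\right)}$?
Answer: $\frac{8153910173}{380429209756707} \approx 2.1433 \cdot 10^{-5}$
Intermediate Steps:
$\frac{1}{\left(D{\left(-6,-20 \right)} + 195\right)^{2} + \left(\frac{147540}{266059} - \frac{155790}{306470}\right)} = \frac{1}{\left(21 + 195\right)^{2} + \left(\frac{147540}{266059} - \frac{155790}{306470}\right)} = \frac{1}{216^{2} + \left(147540 \cdot \frac{1}{266059} - \frac{15579}{30647}\right)} = \frac{1}{46656 + \left(\frac{147540}{266059} - \frac{15579}{30647}\right)} = \frac{1}{46656 + \frac{376725219}{8153910173}} = \frac{1}{\frac{380429209756707}{8153910173}} = \frac{8153910173}{380429209756707}$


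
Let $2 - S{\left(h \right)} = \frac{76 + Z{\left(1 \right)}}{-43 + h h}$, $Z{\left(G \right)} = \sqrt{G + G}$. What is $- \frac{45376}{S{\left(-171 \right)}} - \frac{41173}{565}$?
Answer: $- \frac{21898086401075627}{960845327435} - \frac{662444224 \sqrt{2}}{1700611199} \approx -22791.0$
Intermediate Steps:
$Z{\left(G \right)} = \sqrt{2} \sqrt{G}$ ($Z{\left(G \right)} = \sqrt{2 G} = \sqrt{2} \sqrt{G}$)
$S{\left(h \right)} = 2 - \frac{76 + \sqrt{2}}{-43 + h^{2}}$ ($S{\left(h \right)} = 2 - \frac{76 + \sqrt{2} \sqrt{1}}{-43 + h h} = 2 - \frac{76 + \sqrt{2} \cdot 1}{-43 + h^{2}} = 2 - \frac{76 + \sqrt{2}}{-43 + h^{2}}$)
$- \frac{45376}{S{\left(-171 \right)}} - \frac{41173}{565} = - \frac{45376}{\frac{1}{-43 + \left(-171\right)^{2}} \left(-162 - \sqrt{2} + 2 \left(-171\right)^{2}\right)} - \frac{41173}{565} = - \frac{45376}{\frac{1}{-43 + 29241} \left(-162 - \sqrt{2} + 2 \cdot 29241\right)} - \frac{41173}{565} = - \frac{45376}{\frac{1}{29198} \left(-162 - \sqrt{2} + 58482\right)} - \frac{41173}{565} = - \frac{45376}{\frac{1}{29198} \left(58320 - \sqrt{2}\right)} - \frac{41173}{565} = - \frac{45376}{\frac{29160}{14599} - \frac{\sqrt{2}}{29198}} - \frac{41173}{565} = - \frac{41173}{565} - \frac{45376}{\frac{29160}{14599} - \frac{\sqrt{2}}{29198}}$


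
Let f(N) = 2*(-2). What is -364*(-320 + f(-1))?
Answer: 117936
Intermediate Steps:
f(N) = -4
-364*(-320 + f(-1)) = -364*(-320 - 4) = -364*(-324) = 117936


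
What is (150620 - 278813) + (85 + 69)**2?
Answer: -104477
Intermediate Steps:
(150620 - 278813) + (85 + 69)**2 = -128193 + 154**2 = -128193 + 23716 = -104477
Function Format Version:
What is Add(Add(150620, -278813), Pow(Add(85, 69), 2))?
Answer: -104477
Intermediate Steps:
Add(Add(150620, -278813), Pow(Add(85, 69), 2)) = Add(-128193, Pow(154, 2)) = Add(-128193, 23716) = -104477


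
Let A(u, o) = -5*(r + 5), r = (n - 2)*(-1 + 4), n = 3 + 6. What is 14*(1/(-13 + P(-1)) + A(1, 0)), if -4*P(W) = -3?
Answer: -12748/7 ≈ -1821.1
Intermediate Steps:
n = 9
P(W) = ¾ (P(W) = -¼*(-3) = ¾)
r = 21 (r = (9 - 2)*(-1 + 4) = 7*3 = 21)
A(u, o) = -130 (A(u, o) = -5*(21 + 5) = -5*26 = -130)
14*(1/(-13 + P(-1)) + A(1, 0)) = 14*(1/(-13 + ¾) - 130) = 14*(1/(-49/4) - 130) = 14*(-4/49 - 130) = 14*(-6374/49) = -12748/7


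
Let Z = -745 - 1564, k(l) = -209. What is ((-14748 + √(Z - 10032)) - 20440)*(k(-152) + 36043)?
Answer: -1260926792 + 35834*I*√12341 ≈ -1.2609e+9 + 3.9808e+6*I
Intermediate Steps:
Z = -2309
((-14748 + √(Z - 10032)) - 20440)*(k(-152) + 36043) = ((-14748 + √(-2309 - 10032)) - 20440)*(-209 + 36043) = ((-14748 + √(-12341)) - 20440)*35834 = ((-14748 + I*√12341) - 20440)*35834 = (-35188 + I*√12341)*35834 = -1260926792 + 35834*I*√12341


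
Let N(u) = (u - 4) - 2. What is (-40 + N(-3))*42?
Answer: -2058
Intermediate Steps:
N(u) = -6 + u (N(u) = (-4 + u) - 2 = -6 + u)
(-40 + N(-3))*42 = (-40 + (-6 - 3))*42 = (-40 - 9)*42 = -49*42 = -2058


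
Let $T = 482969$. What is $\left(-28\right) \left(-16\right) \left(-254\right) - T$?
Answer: $-596761$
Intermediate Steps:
$\left(-28\right) \left(-16\right) \left(-254\right) - T = \left(-28\right) \left(-16\right) \left(-254\right) - 482969 = 448 \left(-254\right) - 482969 = -113792 - 482969 = -596761$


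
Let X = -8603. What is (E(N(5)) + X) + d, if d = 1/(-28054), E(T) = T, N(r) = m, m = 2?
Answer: -241292455/28054 ≈ -8601.0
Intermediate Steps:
N(r) = 2
d = -1/28054 ≈ -3.5646e-5
(E(N(5)) + X) + d = (2 - 8603) - 1/28054 = -8601 - 1/28054 = -241292455/28054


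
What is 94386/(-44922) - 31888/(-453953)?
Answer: -6902389187/3398746111 ≈ -2.0309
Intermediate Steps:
94386/(-44922) - 31888/(-453953) = 94386*(-1/44922) - 31888*(-1/453953) = -15731/7487 + 31888/453953 = -6902389187/3398746111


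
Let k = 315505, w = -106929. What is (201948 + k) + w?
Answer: 410524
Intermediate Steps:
(201948 + k) + w = (201948 + 315505) - 106929 = 517453 - 106929 = 410524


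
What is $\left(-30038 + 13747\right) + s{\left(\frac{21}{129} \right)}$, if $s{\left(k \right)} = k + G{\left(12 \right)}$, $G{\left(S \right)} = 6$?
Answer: $- \frac{700248}{43} \approx -16285.0$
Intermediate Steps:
$s{\left(k \right)} = 6 + k$ ($s{\left(k \right)} = k + 6 = 6 + k$)
$\left(-30038 + 13747\right) + s{\left(\frac{21}{129} \right)} = \left(-30038 + 13747\right) + \left(6 + \frac{21}{129}\right) = -16291 + \left(6 + 21 \cdot \frac{1}{129}\right) = -16291 + \left(6 + \frac{7}{43}\right) = -16291 + \frac{265}{43} = - \frac{700248}{43}$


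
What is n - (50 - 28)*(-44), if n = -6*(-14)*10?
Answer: 1808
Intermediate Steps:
n = 840 (n = 84*10 = 840)
n - (50 - 28)*(-44) = 840 - (50 - 28)*(-44) = 840 - 22*(-44) = 840 - 1*(-968) = 840 + 968 = 1808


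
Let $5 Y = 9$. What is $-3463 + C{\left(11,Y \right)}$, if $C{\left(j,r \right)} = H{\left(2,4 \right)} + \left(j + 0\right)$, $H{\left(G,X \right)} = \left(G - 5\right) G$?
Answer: $-3458$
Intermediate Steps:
$Y = \frac{9}{5}$ ($Y = \frac{1}{5} \cdot 9 = \frac{9}{5} \approx 1.8$)
$H{\left(G,X \right)} = G \left(-5 + G\right)$ ($H{\left(G,X \right)} = \left(-5 + G\right) G = G \left(-5 + G\right)$)
$C{\left(j,r \right)} = -6 + j$ ($C{\left(j,r \right)} = 2 \left(-5 + 2\right) + \left(j + 0\right) = 2 \left(-3\right) + j = -6 + j$)
$-3463 + C{\left(11,Y \right)} = -3463 + \left(-6 + 11\right) = -3463 + 5 = -3458$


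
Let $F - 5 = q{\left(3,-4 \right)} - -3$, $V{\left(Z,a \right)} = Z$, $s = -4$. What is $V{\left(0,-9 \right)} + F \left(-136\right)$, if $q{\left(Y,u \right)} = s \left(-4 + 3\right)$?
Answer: $-1632$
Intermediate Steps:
$q{\left(Y,u \right)} = 4$ ($q{\left(Y,u \right)} = - 4 \left(-4 + 3\right) = \left(-4\right) \left(-1\right) = 4$)
$F = 12$ ($F = 5 + \left(4 - -3\right) = 5 + \left(4 + 3\right) = 5 + 7 = 12$)
$V{\left(0,-9 \right)} + F \left(-136\right) = 0 + 12 \left(-136\right) = 0 - 1632 = -1632$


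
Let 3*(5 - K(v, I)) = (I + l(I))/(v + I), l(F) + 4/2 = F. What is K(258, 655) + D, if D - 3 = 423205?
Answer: 386393033/913 ≈ 4.2321e+5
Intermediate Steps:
D = 423208 (D = 3 + 423205 = 423208)
l(F) = -2 + F
K(v, I) = 5 - (-2 + 2*I)/(3*(I + v)) (K(v, I) = 5 - (I + (-2 + I))/(3*(v + I)) = 5 - (-2 + 2*I)/(3*(I + v)))
K(258, 655) + D = (2 + 13*655 + 15*258)/(3*(655 + 258)) + 423208 = (⅓)*(2 + 8515 + 3870)/913 + 423208 = (⅓)*(1/913)*12387 + 423208 = 4129/913 + 423208 = 386393033/913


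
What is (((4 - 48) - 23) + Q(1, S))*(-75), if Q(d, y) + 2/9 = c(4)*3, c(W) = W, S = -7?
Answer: 12425/3 ≈ 4141.7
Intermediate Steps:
Q(d, y) = 106/9 (Q(d, y) = -2/9 + 4*3 = -2/9 + 12 = 106/9)
(((4 - 48) - 23) + Q(1, S))*(-75) = (((4 - 48) - 23) + 106/9)*(-75) = ((-44 - 23) + 106/9)*(-75) = (-67 + 106/9)*(-75) = -497/9*(-75) = 12425/3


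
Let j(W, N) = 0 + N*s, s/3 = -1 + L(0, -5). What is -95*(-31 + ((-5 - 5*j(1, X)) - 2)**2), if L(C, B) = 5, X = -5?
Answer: -8152710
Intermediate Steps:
s = 12 (s = 3*(-1 + 5) = 3*4 = 12)
j(W, N) = 12*N (j(W, N) = 0 + N*12 = 0 + 12*N = 12*N)
-95*(-31 + ((-5 - 5*j(1, X)) - 2)**2) = -95*(-31 + ((-5 - 60*(-5)) - 2)**2) = -95*(-31 + ((-5 - 5*(-60)) - 2)**2) = -95*(-31 + ((-5 + 300) - 2)**2) = -95*(-31 + (295 - 2)**2) = -95*(-31 + 293**2) = -95*(-31 + 85849) = -95*85818 = -8152710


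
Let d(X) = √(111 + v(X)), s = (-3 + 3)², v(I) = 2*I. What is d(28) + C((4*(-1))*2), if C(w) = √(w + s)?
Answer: √167 + 2*I*√2 ≈ 12.923 + 2.8284*I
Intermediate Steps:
s = 0 (s = 0² = 0)
d(X) = √(111 + 2*X)
C(w) = √w (C(w) = √(w + 0) = √w)
d(28) + C((4*(-1))*2) = √(111 + 2*28) + √((4*(-1))*2) = √(111 + 56) + √(-4*2) = √167 + √(-8) = √167 + 2*I*√2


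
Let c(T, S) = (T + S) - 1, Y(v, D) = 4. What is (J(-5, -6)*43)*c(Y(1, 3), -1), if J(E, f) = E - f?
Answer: 86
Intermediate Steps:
c(T, S) = -1 + S + T (c(T, S) = (S + T) - 1 = -1 + S + T)
(J(-5, -6)*43)*c(Y(1, 3), -1) = ((-5 - 1*(-6))*43)*(-1 - 1 + 4) = ((-5 + 6)*43)*2 = (1*43)*2 = 43*2 = 86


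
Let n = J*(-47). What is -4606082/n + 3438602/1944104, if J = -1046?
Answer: -2196413472251/23894010212 ≈ -91.923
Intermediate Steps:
n = 49162 (n = -1046*(-47) = 49162)
-4606082/n + 3438602/1944104 = -4606082/49162 + 3438602/1944104 = -4606082*1/49162 + 3438602*(1/1944104) = -2303041/24581 + 1719301/972052 = -2196413472251/23894010212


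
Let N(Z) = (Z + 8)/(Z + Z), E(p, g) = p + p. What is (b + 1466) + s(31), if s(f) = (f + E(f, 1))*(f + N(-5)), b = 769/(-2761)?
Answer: 119297881/27610 ≈ 4320.8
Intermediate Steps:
E(p, g) = 2*p
b = -769/2761 (b = 769*(-1/2761) = -769/2761 ≈ -0.27852)
N(Z) = (8 + Z)/(2*Z) (N(Z) = (8 + Z)/((2*Z)) = (8 + Z)*(1/(2*Z)) = (8 + Z)/(2*Z))
s(f) = 3*f*(-3/10 + f) (s(f) = (f + 2*f)*(f + (½)*(8 - 5)/(-5)) = (3*f)*(f + (½)*(-⅕)*3) = (3*f)*(f - 3/10) = (3*f)*(-3/10 + f) = 3*f*(-3/10 + f))
(b + 1466) + s(31) = (-769/2761 + 1466) + (3/10)*31*(-3 + 10*31) = 4046857/2761 + (3/10)*31*(-3 + 310) = 4046857/2761 + (3/10)*31*307 = 4046857/2761 + 28551/10 = 119297881/27610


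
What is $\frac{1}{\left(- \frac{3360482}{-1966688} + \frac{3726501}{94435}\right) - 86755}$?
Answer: $- \frac{92862090640}{8052427567515021} \approx -1.1532 \cdot 10^{-5}$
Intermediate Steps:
$\frac{1}{\left(- \frac{3360482}{-1966688} + \frac{3726501}{94435}\right) - 86755} = \frac{1}{\left(\left(-3360482\right) \left(- \frac{1}{1966688}\right) + 3726501 \cdot \frac{1}{94435}\right) - 86755} = \frac{1}{\left(\frac{1680241}{983344} + \frac{3726501}{94435}\right) - 86755} = \frac{1}{\frac{3823105958179}{92862090640} - 86755} = \frac{1}{- \frac{8052427567515021}{92862090640}} = - \frac{92862090640}{8052427567515021}$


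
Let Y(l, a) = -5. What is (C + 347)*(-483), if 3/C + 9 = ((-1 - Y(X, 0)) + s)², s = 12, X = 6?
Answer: -41398896/247 ≈ -1.6761e+5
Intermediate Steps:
C = 3/247 (C = 3/(-9 + ((-1 - 1*(-5)) + 12)²) = 3/(-9 + ((-1 + 5) + 12)²) = 3/(-9 + (4 + 12)²) = 3/(-9 + 16²) = 3/(-9 + 256) = 3/247 ≈ 0.012146)
(C + 347)*(-483) = (3/247 + 347)*(-483) = (85712/247)*(-483) = -41398896/247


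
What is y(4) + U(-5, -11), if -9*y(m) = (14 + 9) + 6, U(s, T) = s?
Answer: -74/9 ≈ -8.2222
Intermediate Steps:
y(m) = -29/9 (y(m) = -((14 + 9) + 6)/9 = -(23 + 6)/9 = -⅑*29 = -29/9)
y(4) + U(-5, -11) = -29/9 - 5 = -74/9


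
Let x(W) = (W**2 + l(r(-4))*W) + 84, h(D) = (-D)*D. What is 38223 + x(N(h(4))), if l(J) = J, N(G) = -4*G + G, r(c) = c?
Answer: 40419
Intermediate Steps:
h(D) = -D**2
N(G) = -3*G
x(W) = 84 + W**2 - 4*W (x(W) = (W**2 - 4*W) + 84 = 84 + W**2 - 4*W)
38223 + x(N(h(4))) = 38223 + (84 + (-(-3)*4**2)**2 - (-12)*(-1*4**2)) = 38223 + (84 + (-(-3)*16)**2 - (-12)*(-1*16)) = 38223 + (84 + (-3*(-16))**2 - (-12)*(-16)) = 38223 + (84 + 48**2 - 4*48) = 38223 + (84 + 2304 - 192) = 38223 + 2196 = 40419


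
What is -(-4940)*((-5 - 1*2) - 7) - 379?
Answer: -69539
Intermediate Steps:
-(-4940)*((-5 - 1*2) - 7) - 379 = -(-4940)*((-5 - 2) - 7) - 379 = -(-4940)*(-7 - 7) - 379 = -(-4940)*(-14) - 379 = -494*140 - 379 = -69160 - 379 = -69539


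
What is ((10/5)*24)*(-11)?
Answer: -528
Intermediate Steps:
((10/5)*24)*(-11) = ((10*(⅕))*24)*(-11) = (2*24)*(-11) = 48*(-11) = -528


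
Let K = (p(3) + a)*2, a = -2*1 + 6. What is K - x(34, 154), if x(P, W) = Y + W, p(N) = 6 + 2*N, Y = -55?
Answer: -67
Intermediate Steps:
a = 4 (a = -2 + 6 = 4)
x(P, W) = -55 + W
K = 32 (K = ((6 + 2*3) + 4)*2 = ((6 + 6) + 4)*2 = (12 + 4)*2 = 16*2 = 32)
K - x(34, 154) = 32 - (-55 + 154) = 32 - 1*99 = 32 - 99 = -67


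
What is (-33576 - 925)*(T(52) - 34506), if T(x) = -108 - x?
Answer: 1196011666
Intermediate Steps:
(-33576 - 925)*(T(52) - 34506) = (-33576 - 925)*((-108 - 1*52) - 34506) = -34501*((-108 - 52) - 34506) = -34501*(-160 - 34506) = -34501*(-34666) = 1196011666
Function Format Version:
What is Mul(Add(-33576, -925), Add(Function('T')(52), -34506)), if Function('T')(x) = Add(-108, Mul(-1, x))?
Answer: 1196011666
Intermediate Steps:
Mul(Add(-33576, -925), Add(Function('T')(52), -34506)) = Mul(Add(-33576, -925), Add(Add(-108, Mul(-1, 52)), -34506)) = Mul(-34501, Add(Add(-108, -52), -34506)) = Mul(-34501, Add(-160, -34506)) = Mul(-34501, -34666) = 1196011666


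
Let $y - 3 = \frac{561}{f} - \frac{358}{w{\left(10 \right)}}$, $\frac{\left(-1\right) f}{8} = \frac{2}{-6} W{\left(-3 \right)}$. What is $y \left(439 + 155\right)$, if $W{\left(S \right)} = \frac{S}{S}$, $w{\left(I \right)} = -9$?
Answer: $\frac{601491}{4} \approx 1.5037 \cdot 10^{5}$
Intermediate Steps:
$W{\left(S \right)} = 1$
$f = \frac{8}{3}$ ($f = - 8 \frac{2}{-6} \cdot 1 = - 8 \cdot 2 \left(- \frac{1}{6}\right) 1 = - 8 \left(\left(- \frac{1}{3}\right) 1\right) = \left(-8\right) \left(- \frac{1}{3}\right) = \frac{8}{3} \approx 2.6667$)
$y = \frac{18227}{72}$ ($y = 3 + \left(\frac{561}{\frac{8}{3}} - \frac{358}{-9}\right) = 3 + \left(561 \cdot \frac{3}{8} - - \frac{358}{9}\right) = 3 + \left(\frac{1683}{8} + \frac{358}{9}\right) = 3 + \frac{18011}{72} = \frac{18227}{72} \approx 253.15$)
$y \left(439 + 155\right) = \frac{18227 \left(439 + 155\right)}{72} = \frac{18227}{72} \cdot 594 = \frac{601491}{4}$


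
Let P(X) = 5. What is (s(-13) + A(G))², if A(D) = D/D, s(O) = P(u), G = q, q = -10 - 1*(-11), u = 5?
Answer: 36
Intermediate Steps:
q = 1 (q = -10 + 11 = 1)
G = 1
s(O) = 5
A(D) = 1
(s(-13) + A(G))² = (5 + 1)² = 6² = 36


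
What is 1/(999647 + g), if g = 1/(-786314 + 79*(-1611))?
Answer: 913583/913260505200 ≈ 1.0004e-6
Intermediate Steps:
g = -1/913583 (g = 1/(-786314 - 127269) = 1/(-913583) = -1/913583 ≈ -1.0946e-6)
1/(999647 + g) = 1/(999647 - 1/913583) = 1/(913260505200/913583) = 913583/913260505200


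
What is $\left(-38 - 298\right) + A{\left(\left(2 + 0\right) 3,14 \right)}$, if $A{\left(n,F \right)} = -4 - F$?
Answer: $-354$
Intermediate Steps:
$\left(-38 - 298\right) + A{\left(\left(2 + 0\right) 3,14 \right)} = \left(-38 - 298\right) - 18 = -336 - 18 = -354$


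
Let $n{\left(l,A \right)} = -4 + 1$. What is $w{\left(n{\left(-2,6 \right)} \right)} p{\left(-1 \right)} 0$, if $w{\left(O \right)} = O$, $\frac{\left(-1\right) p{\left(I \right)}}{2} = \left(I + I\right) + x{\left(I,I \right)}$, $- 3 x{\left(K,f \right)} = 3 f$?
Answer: $0$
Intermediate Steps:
$x{\left(K,f \right)} = - f$ ($x{\left(K,f \right)} = - \frac{3 f}{3} = - f$)
$p{\left(I \right)} = - 2 I$ ($p{\left(I \right)} = - 2 \left(\left(I + I\right) - I\right) = - 2 \left(2 I - I\right) = - 2 I$)
$n{\left(l,A \right)} = -3$
$w{\left(n{\left(-2,6 \right)} \right)} p{\left(-1 \right)} 0 = - 3 \left(\left(-2\right) \left(-1\right)\right) 0 = \left(-3\right) 2 \cdot 0 = \left(-6\right) 0 = 0$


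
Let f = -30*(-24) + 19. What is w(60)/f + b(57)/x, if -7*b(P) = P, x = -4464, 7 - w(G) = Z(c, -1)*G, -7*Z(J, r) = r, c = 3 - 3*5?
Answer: -2327/7697424 ≈ -0.00030231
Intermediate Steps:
c = -12 (c = 3 - 15 = -12)
Z(J, r) = -r/7
w(G) = 7 - G/7 (w(G) = 7 - (-⅐*(-1))*G = 7 - G/7)
b(P) = -P/7
f = 739 (f = 720 + 19 = 739)
w(60)/f + b(57)/x = (7 - ⅐*60)/739 - ⅐*57/(-4464) = (7 - 60/7)*(1/739) - 57/7*(-1/4464) = -11/7*1/739 + 19/10416 = -11/5173 + 19/10416 = -2327/7697424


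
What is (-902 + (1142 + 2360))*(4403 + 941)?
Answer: 13894400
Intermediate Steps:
(-902 + (1142 + 2360))*(4403 + 941) = (-902 + 3502)*5344 = 2600*5344 = 13894400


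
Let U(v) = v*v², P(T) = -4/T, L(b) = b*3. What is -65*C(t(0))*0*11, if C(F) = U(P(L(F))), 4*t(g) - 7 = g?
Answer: 0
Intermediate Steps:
t(g) = 7/4 + g/4
L(b) = 3*b
U(v) = v³
C(F) = -64/(27*F³) (C(F) = (-4*1/(3*F))³ = (-4/(3*F))³ = -64/(27*F³))
-65*C(t(0))*0*11 = -65*-64/(27*(7/4 + (¼)*0)³)*0*11 = -65*-64/(27*(7/4 + 0)³)*0*11 = -65*-64/(27*(7/4)³)*0*11 = -65*-64/27*64/343*0*11 = -65*(-4096/9261*0)*11 = -0*11 = -65*0 = 0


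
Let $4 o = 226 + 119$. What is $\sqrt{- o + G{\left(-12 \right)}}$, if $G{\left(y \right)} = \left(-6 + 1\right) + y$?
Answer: $\frac{i \sqrt{413}}{2} \approx 10.161 i$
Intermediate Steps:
$o = \frac{345}{4}$ ($o = \frac{226 + 119}{4} = \frac{1}{4} \cdot 345 = \frac{345}{4} \approx 86.25$)
$G{\left(y \right)} = -5 + y$
$\sqrt{- o + G{\left(-12 \right)}} = \sqrt{\left(-1\right) \frac{345}{4} - 17} = \sqrt{- \frac{345}{4} - 17} = \sqrt{- \frac{413}{4}} = \frac{i \sqrt{413}}{2}$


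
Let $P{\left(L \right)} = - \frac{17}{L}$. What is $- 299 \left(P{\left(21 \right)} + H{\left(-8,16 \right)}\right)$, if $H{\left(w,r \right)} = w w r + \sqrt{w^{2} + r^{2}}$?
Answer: $- \frac{6424613}{21} - 2392 \sqrt{5} \approx -3.1128 \cdot 10^{5}$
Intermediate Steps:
$H{\left(w,r \right)} = \sqrt{r^{2} + w^{2}} + r w^{2}$ ($H{\left(w,r \right)} = w r w + \sqrt{r^{2} + w^{2}} = r w^{2} + \sqrt{r^{2} + w^{2}} = \sqrt{r^{2} + w^{2}} + r w^{2}$)
$- 299 \left(P{\left(21 \right)} + H{\left(-8,16 \right)}\right) = - 299 \left(- \frac{17}{21} + \left(\sqrt{16^{2} + \left(-8\right)^{2}} + 16 \left(-8\right)^{2}\right)\right) = - 299 \left(\left(-17\right) \frac{1}{21} + \left(\sqrt{256 + 64} + 16 \cdot 64\right)\right) = - 299 \left(- \frac{17}{21} + \left(\sqrt{320} + 1024\right)\right) = - 299 \left(- \frac{17}{21} + \left(8 \sqrt{5} + 1024\right)\right) = - 299 \left(- \frac{17}{21} + \left(1024 + 8 \sqrt{5}\right)\right) = - 299 \left(\frac{21487}{21} + 8 \sqrt{5}\right) = - \frac{6424613}{21} - 2392 \sqrt{5}$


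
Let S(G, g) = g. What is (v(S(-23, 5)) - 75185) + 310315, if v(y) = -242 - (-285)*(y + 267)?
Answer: 312408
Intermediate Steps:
v(y) = 75853 + 285*y (v(y) = -242 - (-285)*(267 + y) = -242 - (-76095 - 285*y) = -242 + (76095 + 285*y) = 75853 + 285*y)
(v(S(-23, 5)) - 75185) + 310315 = ((75853 + 285*5) - 75185) + 310315 = ((75853 + 1425) - 75185) + 310315 = (77278 - 75185) + 310315 = 2093 + 310315 = 312408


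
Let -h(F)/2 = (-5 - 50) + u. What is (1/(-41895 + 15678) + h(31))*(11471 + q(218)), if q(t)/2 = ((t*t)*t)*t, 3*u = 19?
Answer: 11526607197427301/26217 ≈ 4.3966e+11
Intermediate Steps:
u = 19/3 (u = (1/3)*19 = 19/3 ≈ 6.3333)
h(F) = 292/3 (h(F) = -2*((-5 - 50) + 19/3) = -2*(-55 + 19/3) = -2*(-146/3) = 292/3)
q(t) = 2*t**4 (q(t) = 2*(((t*t)*t)*t) = 2*((t**2*t)*t) = 2*(t**3*t) = 2*t**4)
(1/(-41895 + 15678) + h(31))*(11471 + q(218)) = (1/(-41895 + 15678) + 292/3)*(11471 + 2*218**4) = (1/(-26217) + 292/3)*(11471 + 2*2258530576) = (-1/26217 + 292/3)*(11471 + 4517061152) = (2551787/26217)*4517072623 = 11526607197427301/26217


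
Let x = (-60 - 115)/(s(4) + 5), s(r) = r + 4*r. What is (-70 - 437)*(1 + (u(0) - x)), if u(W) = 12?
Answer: -10140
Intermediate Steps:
s(r) = 5*r
x = -7 (x = (-60 - 115)/(5*4 + 5) = -175/(20 + 5) = -175/25 = -175*1/25 = -7)
(-70 - 437)*(1 + (u(0) - x)) = (-70 - 437)*(1 + (12 - 1*(-7))) = -507*(1 + (12 + 7)) = -507*(1 + 19) = -507*20 = -10140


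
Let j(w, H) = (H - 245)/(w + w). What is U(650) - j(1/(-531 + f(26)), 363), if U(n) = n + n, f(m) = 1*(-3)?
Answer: 32806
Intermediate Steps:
f(m) = -3
U(n) = 2*n
j(w, H) = (-245 + H)/(2*w) (j(w, H) = (-245 + H)/((2*w)) = (-245 + H)*(1/(2*w)) = (-245 + H)/(2*w))
U(650) - j(1/(-531 + f(26)), 363) = 2*650 - (-245 + 363)/(2*(1/(-531 - 3))) = 1300 - 118/(2*(1/(-534))) = 1300 - 118/(2*(-1/534)) = 1300 - (-534)*118/2 = 1300 - 1*(-31506) = 1300 + 31506 = 32806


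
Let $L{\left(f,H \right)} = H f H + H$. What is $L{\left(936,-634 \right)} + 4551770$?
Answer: $380781952$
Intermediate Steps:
$L{\left(f,H \right)} = H + f H^{2}$ ($L{\left(f,H \right)} = f H^{2} + H = H + f H^{2}$)
$L{\left(936,-634 \right)} + 4551770 = - 634 \left(1 - 593424\right) + 4551770 = \left(-634\right) \left(-593423\right) + 4551770 = 376230182 + 4551770 = 380781952$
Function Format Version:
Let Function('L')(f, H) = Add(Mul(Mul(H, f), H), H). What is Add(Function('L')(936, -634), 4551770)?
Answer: 380781952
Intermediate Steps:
Function('L')(f, H) = Add(H, Mul(f, Pow(H, 2))) (Function('L')(f, H) = Add(Mul(f, Pow(H, 2)), H) = Add(H, Mul(f, Pow(H, 2))))
Add(Function('L')(936, -634), 4551770) = Add(Mul(-634, Add(1, Mul(-634, 936))), 4551770) = Add(Mul(-634, Add(1, -593424)), 4551770) = Add(Mul(-634, -593423), 4551770) = Add(376230182, 4551770) = 380781952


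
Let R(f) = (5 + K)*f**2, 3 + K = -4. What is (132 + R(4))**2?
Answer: 10000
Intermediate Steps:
K = -7 (K = -3 - 4 = -7)
R(f) = -2*f**2 (R(f) = (5 - 7)*f**2 = -2*f**2)
(132 + R(4))**2 = (132 - 2*4**2)**2 = (132 - 2*16)**2 = (132 - 32)**2 = 100**2 = 10000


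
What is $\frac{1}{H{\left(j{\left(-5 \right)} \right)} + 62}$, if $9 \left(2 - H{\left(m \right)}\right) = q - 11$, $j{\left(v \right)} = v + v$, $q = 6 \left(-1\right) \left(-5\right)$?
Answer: $\frac{9}{557} \approx 0.016158$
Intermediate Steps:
$q = 30$ ($q = \left(-6\right) \left(-5\right) = 30$)
$j{\left(v \right)} = 2 v$
$H{\left(m \right)} = - \frac{1}{9}$ ($H{\left(m \right)} = 2 - \frac{30 - 11}{9} = 2 - \frac{19}{9} = - \frac{1}{9}$)
$\frac{1}{H{\left(j{\left(-5 \right)} \right)} + 62} = \frac{1}{- \frac{1}{9} + 62} = \frac{1}{\frac{557}{9}} = \frac{9}{557}$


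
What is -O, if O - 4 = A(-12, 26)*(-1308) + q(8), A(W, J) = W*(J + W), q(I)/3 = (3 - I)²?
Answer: -219823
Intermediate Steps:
q(I) = 3*(3 - I)²
O = 219823 (O = 4 + (-12*(26 - 12)*(-1308) + 3*(-3 + 8)²) = 4 + (-12*14*(-1308) + 3*5²) = 4 + (-168*(-1308) + 3*25) = 4 + (219744 + 75) = 4 + 219819 = 219823)
-O = -1*219823 = -219823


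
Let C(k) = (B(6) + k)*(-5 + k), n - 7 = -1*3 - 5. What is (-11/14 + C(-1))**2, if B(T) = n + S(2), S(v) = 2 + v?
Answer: 32041/196 ≈ 163.47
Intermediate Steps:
n = -1 (n = 7 + (-1*3 - 5) = 7 + (-3 - 5) = 7 - 8 = -1)
B(T) = 3 (B(T) = -1 + (2 + 2) = -1 + 4 = 3)
C(k) = (-5 + k)*(3 + k) (C(k) = (3 + k)*(-5 + k) = (-5 + k)*(3 + k))
(-11/14 + C(-1))**2 = (-11/14 + (-15 + (-1)**2 - 2*(-1)))**2 = (-11*1/14 + (-15 + 1 + 2))**2 = (-11/14 - 12)**2 = (-179/14)**2 = 32041/196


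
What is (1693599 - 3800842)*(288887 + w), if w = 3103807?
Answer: -7149230682642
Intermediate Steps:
(1693599 - 3800842)*(288887 + w) = (1693599 - 3800842)*(288887 + 3103807) = -2107243*3392694 = -7149230682642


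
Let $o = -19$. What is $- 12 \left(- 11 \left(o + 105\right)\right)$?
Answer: $11352$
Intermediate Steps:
$- 12 \left(- 11 \left(o + 105\right)\right) = - 12 \left(- 11 \left(-19 + 105\right)\right) = - 12 \left(\left(-11\right) 86\right) = \left(-12\right) \left(-946\right) = 11352$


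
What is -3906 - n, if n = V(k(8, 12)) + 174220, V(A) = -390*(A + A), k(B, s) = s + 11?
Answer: -160186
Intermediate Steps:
k(B, s) = 11 + s
V(A) = -780*A
n = 156280 (n = -780*(11 + 12) + 174220 = -780*23 + 174220 = -17940 + 174220 = 156280)
-3906 - n = -3906 - 1*156280 = -3906 - 156280 = -160186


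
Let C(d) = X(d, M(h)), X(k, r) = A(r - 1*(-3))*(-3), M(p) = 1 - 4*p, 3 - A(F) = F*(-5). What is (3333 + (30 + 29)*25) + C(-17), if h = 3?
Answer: 4919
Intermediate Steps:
A(F) = 3 + 5*F (A(F) = 3 - F*(-5) = 3 - (-5)*F = 3 + 5*F)
X(k, r) = -54 - 15*r (X(k, r) = (3 + 5*(r - 1*(-3)))*(-3) = (3 + 5*(r + 3))*(-3) = (3 + 5*(3 + r))*(-3) = (3 + (15 + 5*r))*(-3) = (18 + 5*r)*(-3) = -54 - 15*r)
C(d) = 111 (C(d) = -54 - 15*(1 - 4*3) = -54 - 15*(1 - 12) = -54 - 15*(-11) = -54 + 165 = 111)
(3333 + (30 + 29)*25) + C(-17) = (3333 + (30 + 29)*25) + 111 = (3333 + 59*25) + 111 = (3333 + 1475) + 111 = 4808 + 111 = 4919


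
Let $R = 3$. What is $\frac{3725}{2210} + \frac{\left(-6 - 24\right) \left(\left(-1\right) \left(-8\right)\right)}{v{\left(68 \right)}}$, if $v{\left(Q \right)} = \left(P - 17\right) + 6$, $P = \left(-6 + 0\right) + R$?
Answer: $\frac{58255}{3094} \approx 18.828$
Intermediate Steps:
$P = -3$ ($P = \left(-6 + 0\right) + 3 = -6 + 3 = -3$)
$v{\left(Q \right)} = -14$ ($v{\left(Q \right)} = \left(-3 - 17\right) + 6 = -20 + 6 = -14$)
$\frac{3725}{2210} + \frac{\left(-6 - 24\right) \left(\left(-1\right) \left(-8\right)\right)}{v{\left(68 \right)}} = \frac{3725}{2210} + \frac{\left(-6 - 24\right) \left(\left(-1\right) \left(-8\right)\right)}{-14} = 3725 \cdot \frac{1}{2210} + \left(-30\right) 8 \left(- \frac{1}{14}\right) = \frac{745}{442} - - \frac{120}{7} = \frac{745}{442} + \frac{120}{7} = \frac{58255}{3094}$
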